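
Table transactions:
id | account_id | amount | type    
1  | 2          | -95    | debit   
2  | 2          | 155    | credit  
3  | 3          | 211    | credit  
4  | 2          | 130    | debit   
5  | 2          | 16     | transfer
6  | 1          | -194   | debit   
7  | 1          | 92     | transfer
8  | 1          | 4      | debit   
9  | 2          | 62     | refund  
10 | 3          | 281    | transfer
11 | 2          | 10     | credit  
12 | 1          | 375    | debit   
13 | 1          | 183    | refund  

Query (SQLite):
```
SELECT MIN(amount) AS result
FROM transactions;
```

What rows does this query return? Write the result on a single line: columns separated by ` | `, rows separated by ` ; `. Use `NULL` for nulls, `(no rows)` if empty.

All amount values: [-95, 155, 211, 130, 16, -194, 92, 4, 62, 281, 10, 375, 183].
MIN of non-NULL values = -194.

-194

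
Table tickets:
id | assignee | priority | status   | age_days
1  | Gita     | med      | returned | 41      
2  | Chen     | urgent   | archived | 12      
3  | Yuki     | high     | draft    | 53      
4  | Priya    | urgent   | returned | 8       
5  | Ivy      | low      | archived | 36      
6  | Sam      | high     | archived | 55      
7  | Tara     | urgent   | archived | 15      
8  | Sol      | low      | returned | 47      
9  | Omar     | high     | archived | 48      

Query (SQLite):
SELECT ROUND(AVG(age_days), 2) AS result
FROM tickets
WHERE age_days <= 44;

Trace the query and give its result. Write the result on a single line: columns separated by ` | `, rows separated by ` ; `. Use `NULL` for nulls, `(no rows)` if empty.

22.4

Rows where age_days <= 44 → age_days values: [41, 12, 8, 36, 15].
AVG = 112 / 5 (rounded to 2 dp).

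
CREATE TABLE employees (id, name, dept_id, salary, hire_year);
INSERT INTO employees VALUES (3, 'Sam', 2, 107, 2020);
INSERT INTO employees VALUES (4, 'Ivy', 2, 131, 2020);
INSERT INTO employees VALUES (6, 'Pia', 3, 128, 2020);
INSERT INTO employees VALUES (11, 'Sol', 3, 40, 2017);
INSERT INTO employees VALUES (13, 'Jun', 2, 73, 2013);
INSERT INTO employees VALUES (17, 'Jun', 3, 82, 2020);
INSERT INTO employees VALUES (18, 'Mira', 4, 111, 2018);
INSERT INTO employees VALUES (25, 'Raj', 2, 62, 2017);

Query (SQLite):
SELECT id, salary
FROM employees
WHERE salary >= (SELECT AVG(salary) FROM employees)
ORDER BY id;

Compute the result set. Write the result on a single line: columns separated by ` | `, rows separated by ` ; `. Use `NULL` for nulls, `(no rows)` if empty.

3 | 107 ; 4 | 131 ; 6 | 128 ; 18 | 111

Scalar subquery: AVG(salary) over all employees rows = 91.75.
Keep rows where salary >= that value.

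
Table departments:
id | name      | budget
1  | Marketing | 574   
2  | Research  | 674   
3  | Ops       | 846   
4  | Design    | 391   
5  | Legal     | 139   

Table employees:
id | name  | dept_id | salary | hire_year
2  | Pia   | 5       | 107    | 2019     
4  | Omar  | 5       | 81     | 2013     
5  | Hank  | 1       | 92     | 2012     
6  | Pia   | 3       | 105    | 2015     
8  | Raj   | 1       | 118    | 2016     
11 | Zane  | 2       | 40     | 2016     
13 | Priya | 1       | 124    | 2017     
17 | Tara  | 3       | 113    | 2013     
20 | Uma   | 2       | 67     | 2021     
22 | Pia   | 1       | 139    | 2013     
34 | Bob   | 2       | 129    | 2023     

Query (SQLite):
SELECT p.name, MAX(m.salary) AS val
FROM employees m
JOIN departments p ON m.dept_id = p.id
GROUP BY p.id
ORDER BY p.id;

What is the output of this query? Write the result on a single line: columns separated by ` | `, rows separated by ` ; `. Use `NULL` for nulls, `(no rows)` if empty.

Join each employees row to its departments via dept_id.
Group joined rows by departments.id; compute MAX(m.salary) per group.
  1: ids {5, 8, 13, 22} → MAX(m.salary)=139
  2: ids {11, 20, 34} → MAX(m.salary)=129
  3: ids {6, 17} → MAX(m.salary)=113
  5: ids {2, 4} → MAX(m.salary)=107

Marketing | 139 ; Research | 129 ; Ops | 113 ; Legal | 107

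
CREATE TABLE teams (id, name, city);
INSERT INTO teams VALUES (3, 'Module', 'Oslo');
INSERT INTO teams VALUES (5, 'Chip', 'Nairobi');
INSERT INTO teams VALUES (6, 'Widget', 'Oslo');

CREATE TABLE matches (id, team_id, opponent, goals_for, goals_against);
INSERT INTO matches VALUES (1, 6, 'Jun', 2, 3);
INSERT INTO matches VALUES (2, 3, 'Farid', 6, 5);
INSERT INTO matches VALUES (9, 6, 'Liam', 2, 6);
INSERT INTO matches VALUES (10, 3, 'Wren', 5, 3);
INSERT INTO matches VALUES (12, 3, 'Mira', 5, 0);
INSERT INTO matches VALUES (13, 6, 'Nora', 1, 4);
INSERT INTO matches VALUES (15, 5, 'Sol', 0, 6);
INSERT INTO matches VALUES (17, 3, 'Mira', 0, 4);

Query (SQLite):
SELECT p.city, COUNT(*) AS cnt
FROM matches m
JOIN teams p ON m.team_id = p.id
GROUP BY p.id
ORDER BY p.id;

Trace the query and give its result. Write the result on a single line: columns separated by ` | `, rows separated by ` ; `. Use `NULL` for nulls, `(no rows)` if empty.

Join each matches row to its teams via team_id.
Group joined rows by teams.id; compute COUNT(*) per group.
  3: ids {2, 10, 12, 17} → COUNT(*)=4
  5: ids {15} → COUNT(*)=1
  6: ids {1, 9, 13} → COUNT(*)=3

Oslo | 4 ; Nairobi | 1 ; Oslo | 3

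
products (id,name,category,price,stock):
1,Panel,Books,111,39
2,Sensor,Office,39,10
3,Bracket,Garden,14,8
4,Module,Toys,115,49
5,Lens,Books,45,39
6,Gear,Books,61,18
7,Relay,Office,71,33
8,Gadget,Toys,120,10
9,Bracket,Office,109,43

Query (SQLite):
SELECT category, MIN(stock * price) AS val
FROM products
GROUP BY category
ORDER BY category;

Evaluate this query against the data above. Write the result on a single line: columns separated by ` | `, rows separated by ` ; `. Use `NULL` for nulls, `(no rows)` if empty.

For each row compute stock * price.
Group by category; take MIN of the expression per group.
  Books: ids {1, 5, 6} → MIN(stock * price)=1098
  Garden: ids {3} → MIN(stock * price)=112
  Office: ids {2, 7, 9} → MIN(stock * price)=390
  Toys: ids {4, 8} → MIN(stock * price)=1200

Books | 1098 ; Garden | 112 ; Office | 390 ; Toys | 1200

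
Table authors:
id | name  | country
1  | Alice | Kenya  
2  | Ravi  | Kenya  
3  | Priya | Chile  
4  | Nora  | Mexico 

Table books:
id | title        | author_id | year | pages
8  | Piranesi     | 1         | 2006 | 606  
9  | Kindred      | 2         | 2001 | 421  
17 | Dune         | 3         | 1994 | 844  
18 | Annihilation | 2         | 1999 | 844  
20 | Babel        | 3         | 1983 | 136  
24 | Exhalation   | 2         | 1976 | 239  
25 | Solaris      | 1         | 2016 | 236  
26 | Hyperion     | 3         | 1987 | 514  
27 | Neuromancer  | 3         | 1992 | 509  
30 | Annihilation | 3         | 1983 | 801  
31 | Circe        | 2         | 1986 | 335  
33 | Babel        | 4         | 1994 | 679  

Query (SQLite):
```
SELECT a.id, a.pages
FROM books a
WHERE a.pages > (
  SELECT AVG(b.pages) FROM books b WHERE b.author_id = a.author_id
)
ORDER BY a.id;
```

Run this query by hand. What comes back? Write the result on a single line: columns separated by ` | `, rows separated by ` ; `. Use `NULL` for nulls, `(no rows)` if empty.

8 | 606 ; 17 | 844 ; 18 | 844 ; 30 | 801

For each books row a, compute AVG(pages) over rows sharing a.author_id.
Keep row a if a.pages > that per-group AVG.
  author_id=1: AVG(pages) = 421.0
  author_id=2: AVG(pages) = 459.75
  author_id=3: AVG(pages) = 560.8
  author_id=4: AVG(pages) = 679.0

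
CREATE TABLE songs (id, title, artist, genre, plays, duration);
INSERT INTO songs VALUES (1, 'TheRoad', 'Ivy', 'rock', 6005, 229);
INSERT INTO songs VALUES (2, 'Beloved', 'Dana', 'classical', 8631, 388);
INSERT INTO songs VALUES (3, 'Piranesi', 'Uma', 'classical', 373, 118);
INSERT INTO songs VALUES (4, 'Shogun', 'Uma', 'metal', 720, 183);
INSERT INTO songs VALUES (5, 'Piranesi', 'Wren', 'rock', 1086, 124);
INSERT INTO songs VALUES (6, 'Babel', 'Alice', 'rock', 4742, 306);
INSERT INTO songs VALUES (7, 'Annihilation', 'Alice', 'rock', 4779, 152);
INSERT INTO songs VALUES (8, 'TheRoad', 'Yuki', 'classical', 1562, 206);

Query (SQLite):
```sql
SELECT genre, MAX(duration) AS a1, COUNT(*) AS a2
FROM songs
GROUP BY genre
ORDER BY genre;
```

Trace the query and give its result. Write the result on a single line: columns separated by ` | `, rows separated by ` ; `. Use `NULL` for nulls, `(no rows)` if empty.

Group songs by genre.
Per group compute: MAX(duration), COUNT(*).
  classical: ids {2, 3, 8} → MAX(duration)=388, COUNT(*)=3
  metal: ids {4} → MAX(duration)=183, COUNT(*)=1
  rock: ids {1, 5, 6, 7} → MAX(duration)=306, COUNT(*)=4

classical | 388 | 3 ; metal | 183 | 1 ; rock | 306 | 4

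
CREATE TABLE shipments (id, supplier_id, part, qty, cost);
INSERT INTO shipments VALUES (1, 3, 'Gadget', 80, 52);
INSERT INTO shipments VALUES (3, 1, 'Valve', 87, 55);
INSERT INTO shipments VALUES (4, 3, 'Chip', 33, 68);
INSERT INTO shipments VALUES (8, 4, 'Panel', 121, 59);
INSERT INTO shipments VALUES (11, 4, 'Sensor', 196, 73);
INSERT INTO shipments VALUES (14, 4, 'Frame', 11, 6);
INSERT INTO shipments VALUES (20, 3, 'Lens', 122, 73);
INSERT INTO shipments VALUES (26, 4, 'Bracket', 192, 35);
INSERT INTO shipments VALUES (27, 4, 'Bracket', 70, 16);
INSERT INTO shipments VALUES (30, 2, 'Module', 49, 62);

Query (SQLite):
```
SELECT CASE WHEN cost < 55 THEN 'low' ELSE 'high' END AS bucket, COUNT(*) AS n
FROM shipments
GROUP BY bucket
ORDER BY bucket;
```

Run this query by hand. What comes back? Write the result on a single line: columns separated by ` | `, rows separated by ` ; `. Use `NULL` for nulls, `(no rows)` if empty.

high | 6 ; low | 4

Bucket rows by cost < 55 → 'low' else 'high'; count each bucket.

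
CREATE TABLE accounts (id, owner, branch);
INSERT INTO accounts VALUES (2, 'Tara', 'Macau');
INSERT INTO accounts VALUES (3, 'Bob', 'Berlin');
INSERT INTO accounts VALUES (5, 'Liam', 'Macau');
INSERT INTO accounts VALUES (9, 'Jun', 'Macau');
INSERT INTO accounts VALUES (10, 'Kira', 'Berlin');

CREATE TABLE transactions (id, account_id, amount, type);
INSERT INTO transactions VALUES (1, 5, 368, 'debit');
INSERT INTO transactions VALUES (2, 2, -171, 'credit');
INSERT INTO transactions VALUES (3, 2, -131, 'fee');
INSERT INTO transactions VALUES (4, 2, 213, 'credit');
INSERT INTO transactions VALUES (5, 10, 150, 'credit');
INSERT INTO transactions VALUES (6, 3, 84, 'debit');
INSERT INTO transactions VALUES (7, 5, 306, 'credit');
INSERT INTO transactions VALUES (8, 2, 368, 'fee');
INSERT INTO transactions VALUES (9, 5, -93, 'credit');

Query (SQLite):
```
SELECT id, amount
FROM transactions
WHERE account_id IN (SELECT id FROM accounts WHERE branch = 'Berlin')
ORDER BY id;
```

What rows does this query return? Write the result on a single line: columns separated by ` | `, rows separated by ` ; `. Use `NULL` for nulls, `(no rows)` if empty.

5 | 150 ; 6 | 84

Inner query: accounts.id where branch = 'Berlin'.
Outer: keep transactions rows whose account_id is in that set.
Inner query → {3, 10}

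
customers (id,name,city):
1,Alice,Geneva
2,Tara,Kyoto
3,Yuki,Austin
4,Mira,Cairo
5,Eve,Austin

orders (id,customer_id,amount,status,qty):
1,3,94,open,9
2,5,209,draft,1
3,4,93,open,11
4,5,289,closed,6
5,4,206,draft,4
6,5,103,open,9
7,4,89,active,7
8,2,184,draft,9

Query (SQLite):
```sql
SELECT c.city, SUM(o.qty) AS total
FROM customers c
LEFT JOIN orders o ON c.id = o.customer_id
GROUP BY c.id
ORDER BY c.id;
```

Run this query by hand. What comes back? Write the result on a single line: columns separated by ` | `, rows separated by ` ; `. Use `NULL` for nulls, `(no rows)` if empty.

LEFT JOIN keeps every customers row; unmatched ones get NULL for orders columns.
Group by customers.id and compute SUM(o.qty). SUM over an all-NULL group is NULL.
  1: ids {—} → SUM(o.qty)=NULL
  2: ids {8} → SUM(o.qty)=9
  3: ids {1} → SUM(o.qty)=9
  4: ids {3, 5, 7} → SUM(o.qty)=22
  5: ids {2, 4, 6} → SUM(o.qty)=16

Geneva | NULL ; Kyoto | 9 ; Austin | 9 ; Cairo | 22 ; Austin | 16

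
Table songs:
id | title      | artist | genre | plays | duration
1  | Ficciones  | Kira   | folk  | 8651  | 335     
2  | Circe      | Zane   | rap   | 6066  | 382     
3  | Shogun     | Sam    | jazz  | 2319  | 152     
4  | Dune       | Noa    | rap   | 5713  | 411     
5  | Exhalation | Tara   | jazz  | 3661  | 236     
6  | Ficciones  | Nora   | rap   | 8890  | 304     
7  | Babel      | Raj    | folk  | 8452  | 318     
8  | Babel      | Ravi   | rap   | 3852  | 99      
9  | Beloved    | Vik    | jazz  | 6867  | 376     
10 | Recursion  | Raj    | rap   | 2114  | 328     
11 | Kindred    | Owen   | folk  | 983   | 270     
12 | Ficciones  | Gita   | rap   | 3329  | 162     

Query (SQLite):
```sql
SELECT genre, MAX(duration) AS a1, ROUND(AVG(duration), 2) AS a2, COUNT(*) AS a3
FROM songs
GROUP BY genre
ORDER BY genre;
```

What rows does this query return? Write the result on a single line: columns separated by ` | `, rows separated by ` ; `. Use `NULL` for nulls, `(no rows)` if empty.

folk | 335 | 307.67 | 3 ; jazz | 376 | 254.67 | 3 ; rap | 411 | 281 | 6

Group songs by genre.
Per group compute: MAX(duration), ROUND(AVG(duration), 2), COUNT(*).
  folk: ids {1, 7, 11} → MAX(duration)=335, ROUND(AVG(duration), 2)=307.67, COUNT(*)=3
  jazz: ids {3, 5, 9} → MAX(duration)=376, ROUND(AVG(duration), 2)=254.67, COUNT(*)=3
  rap: ids {2, 4, 6, 8, 10, 12} → MAX(duration)=411, ROUND(AVG(duration), 2)=281, COUNT(*)=6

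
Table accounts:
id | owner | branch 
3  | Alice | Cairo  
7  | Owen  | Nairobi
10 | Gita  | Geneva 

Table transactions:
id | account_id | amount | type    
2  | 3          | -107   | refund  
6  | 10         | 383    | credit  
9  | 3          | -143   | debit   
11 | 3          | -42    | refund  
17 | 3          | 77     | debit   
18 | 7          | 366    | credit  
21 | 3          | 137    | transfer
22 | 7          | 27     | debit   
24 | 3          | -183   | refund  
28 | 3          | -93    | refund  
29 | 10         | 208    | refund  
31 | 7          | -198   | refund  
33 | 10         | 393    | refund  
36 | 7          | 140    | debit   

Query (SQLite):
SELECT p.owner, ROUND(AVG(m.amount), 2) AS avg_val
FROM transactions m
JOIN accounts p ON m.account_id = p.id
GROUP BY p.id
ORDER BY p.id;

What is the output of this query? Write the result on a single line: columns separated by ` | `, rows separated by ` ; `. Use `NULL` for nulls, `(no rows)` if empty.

Join each transactions row to its accounts via account_id.
Group joined rows by accounts.id; compute ROUND(AVG(m.amount), 2) per group.
  3: ids {2, 9, 11, 17, 21, 24, 28} → ROUND(AVG(m.amount), 2)=-50.57
  7: ids {18, 22, 31, 36} → ROUND(AVG(m.amount), 2)=83.75
  10: ids {6, 29, 33} → ROUND(AVG(m.amount), 2)=328

Alice | -50.57 ; Owen | 83.75 ; Gita | 328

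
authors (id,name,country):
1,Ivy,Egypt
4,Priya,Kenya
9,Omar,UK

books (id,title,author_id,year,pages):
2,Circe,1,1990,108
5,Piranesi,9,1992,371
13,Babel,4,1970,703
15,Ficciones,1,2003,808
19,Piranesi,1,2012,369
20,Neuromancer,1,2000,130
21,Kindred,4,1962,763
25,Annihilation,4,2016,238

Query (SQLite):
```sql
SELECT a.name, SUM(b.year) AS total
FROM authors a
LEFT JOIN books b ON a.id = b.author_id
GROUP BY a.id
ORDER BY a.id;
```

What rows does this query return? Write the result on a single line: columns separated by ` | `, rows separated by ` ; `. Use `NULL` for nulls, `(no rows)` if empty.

Ivy | 8005 ; Priya | 5948 ; Omar | 1992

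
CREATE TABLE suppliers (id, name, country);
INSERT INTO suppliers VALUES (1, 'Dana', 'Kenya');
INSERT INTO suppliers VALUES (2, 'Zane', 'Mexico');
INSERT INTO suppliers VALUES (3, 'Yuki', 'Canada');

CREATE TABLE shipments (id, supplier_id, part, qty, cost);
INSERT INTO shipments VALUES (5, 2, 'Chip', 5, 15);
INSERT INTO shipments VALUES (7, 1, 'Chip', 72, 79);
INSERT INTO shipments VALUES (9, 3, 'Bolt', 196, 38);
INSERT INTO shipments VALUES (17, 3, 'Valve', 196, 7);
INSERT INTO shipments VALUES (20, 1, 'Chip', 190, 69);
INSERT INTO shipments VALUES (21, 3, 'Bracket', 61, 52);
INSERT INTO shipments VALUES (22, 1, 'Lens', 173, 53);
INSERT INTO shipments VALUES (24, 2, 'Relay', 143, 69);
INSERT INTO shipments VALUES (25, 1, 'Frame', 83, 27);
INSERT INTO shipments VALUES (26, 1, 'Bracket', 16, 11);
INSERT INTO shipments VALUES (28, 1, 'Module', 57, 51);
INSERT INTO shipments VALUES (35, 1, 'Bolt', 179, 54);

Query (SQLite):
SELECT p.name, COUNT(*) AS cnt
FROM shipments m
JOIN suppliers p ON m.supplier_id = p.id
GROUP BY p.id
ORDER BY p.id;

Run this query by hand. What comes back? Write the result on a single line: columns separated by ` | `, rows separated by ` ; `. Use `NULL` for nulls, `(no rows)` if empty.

Join each shipments row to its suppliers via supplier_id.
Group joined rows by suppliers.id; compute COUNT(*) per group.
  1: ids {7, 20, 22, 25, 26, 28, 35} → COUNT(*)=7
  2: ids {5, 24} → COUNT(*)=2
  3: ids {9, 17, 21} → COUNT(*)=3

Dana | 7 ; Zane | 2 ; Yuki | 3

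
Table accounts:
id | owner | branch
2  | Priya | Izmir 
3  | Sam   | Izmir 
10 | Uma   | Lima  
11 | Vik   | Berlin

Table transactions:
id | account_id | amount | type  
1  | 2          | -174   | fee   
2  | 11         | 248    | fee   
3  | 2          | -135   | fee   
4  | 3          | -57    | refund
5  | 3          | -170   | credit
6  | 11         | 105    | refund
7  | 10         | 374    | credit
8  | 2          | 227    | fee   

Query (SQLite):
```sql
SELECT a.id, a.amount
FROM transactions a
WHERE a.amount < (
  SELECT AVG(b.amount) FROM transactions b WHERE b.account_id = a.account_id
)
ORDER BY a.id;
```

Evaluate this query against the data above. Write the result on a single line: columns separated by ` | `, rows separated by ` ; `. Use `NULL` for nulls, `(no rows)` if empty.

1 | -174 ; 3 | -135 ; 5 | -170 ; 6 | 105

For each transactions row a, compute AVG(amount) over rows sharing a.account_id.
Keep row a if a.amount < that per-group AVG.
  account_id=2: AVG(amount) = -27.333333
  account_id=3: AVG(amount) = -113.5
  account_id=10: AVG(amount) = 374.0
  account_id=11: AVG(amount) = 176.5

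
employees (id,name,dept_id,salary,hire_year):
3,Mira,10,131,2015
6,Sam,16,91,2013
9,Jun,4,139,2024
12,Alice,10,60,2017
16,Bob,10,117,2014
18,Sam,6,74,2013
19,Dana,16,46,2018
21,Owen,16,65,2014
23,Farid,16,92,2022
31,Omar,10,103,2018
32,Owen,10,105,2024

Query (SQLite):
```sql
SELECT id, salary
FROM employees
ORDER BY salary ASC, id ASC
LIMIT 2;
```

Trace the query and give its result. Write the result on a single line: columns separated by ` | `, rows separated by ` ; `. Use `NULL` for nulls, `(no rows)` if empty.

19 | 46 ; 12 | 60

Sort by salary asc, tiebreak id asc: (46, id=19), (60, id=12), (65, id=21), (74, id=18), (91, id=6) …. Take first 2.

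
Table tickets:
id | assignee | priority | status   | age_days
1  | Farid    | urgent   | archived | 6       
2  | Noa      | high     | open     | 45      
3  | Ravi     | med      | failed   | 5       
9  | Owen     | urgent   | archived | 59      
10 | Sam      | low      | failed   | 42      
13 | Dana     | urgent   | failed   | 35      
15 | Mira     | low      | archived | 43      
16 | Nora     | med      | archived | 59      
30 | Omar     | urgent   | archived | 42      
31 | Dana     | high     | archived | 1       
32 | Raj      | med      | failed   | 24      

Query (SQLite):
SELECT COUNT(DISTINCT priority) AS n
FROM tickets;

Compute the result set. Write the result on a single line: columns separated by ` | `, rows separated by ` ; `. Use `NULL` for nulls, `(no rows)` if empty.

4

Count distinct non-NULL priority values.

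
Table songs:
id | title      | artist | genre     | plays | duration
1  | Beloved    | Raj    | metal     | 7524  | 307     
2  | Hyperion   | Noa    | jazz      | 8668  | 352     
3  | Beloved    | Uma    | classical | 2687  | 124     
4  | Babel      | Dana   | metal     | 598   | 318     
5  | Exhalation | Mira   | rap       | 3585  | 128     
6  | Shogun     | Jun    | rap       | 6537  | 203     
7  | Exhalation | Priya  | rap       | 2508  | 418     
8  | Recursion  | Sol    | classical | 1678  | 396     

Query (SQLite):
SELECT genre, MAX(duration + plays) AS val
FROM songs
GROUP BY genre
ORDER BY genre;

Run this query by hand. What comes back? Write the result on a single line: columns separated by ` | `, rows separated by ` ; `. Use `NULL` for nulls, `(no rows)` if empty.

classical | 2811 ; jazz | 9020 ; metal | 7831 ; rap | 6740

For each row compute duration + plays.
Group by genre; take MAX of the expression per group.
  classical: ids {3, 8} → MAX(duration + plays)=2811
  jazz: ids {2} → MAX(duration + plays)=9020
  metal: ids {1, 4} → MAX(duration + plays)=7831
  rap: ids {5, 6, 7} → MAX(duration + plays)=6740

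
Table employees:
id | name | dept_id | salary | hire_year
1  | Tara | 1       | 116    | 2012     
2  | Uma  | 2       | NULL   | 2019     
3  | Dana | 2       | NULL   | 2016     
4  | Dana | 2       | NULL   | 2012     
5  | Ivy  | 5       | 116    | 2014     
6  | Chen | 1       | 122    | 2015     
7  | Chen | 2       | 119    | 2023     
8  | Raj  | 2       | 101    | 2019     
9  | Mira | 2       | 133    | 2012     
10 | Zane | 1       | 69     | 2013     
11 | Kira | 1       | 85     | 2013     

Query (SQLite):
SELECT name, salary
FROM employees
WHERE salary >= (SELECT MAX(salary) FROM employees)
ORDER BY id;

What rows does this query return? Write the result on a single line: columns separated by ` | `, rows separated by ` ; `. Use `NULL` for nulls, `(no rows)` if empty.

Mira | 133

Scalar subquery: MAX(salary) over all employees rows = 133.
Keep rows where salary >= that value.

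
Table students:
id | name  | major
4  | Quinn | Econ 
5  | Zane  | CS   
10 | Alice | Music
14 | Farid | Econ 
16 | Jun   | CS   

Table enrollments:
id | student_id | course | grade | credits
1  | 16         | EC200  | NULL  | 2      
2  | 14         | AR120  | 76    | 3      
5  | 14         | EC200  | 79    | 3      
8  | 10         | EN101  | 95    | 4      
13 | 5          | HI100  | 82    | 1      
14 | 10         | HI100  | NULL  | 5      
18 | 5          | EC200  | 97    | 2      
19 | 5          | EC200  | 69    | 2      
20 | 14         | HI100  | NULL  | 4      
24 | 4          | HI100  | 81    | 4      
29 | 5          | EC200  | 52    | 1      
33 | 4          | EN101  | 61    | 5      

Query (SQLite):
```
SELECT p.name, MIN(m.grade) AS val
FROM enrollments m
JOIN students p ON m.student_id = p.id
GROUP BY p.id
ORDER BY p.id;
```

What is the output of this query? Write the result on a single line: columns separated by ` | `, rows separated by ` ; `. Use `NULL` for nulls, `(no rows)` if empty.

Quinn | 61 ; Zane | 52 ; Alice | 95 ; Farid | 76 ; Jun | NULL

Join each enrollments row to its students via student_id.
Group joined rows by students.id; compute MIN(m.grade) per group.
  4: ids {24, 33} → MIN(m.grade)=61
  5: ids {13, 18, 19, 29} → MIN(m.grade)=52
  10: ids {8, 14} → MIN(m.grade)=95
  14: ids {2, 5, 20} → MIN(m.grade)=76
  16: ids {1} → MIN(m.grade)=NULL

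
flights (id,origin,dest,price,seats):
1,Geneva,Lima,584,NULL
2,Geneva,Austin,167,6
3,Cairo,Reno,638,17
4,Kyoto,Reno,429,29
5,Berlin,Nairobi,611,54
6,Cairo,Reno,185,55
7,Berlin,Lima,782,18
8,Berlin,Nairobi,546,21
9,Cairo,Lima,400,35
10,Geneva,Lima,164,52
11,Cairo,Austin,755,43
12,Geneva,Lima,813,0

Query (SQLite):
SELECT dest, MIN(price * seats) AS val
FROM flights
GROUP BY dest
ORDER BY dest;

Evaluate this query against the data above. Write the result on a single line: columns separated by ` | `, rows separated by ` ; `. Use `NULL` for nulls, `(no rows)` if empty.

For each row compute price * seats.
Group by dest; take MIN of the expression per group.
  Austin: ids {2, 11} → MIN(price * seats)=1002
  Lima: ids {1, 7, 9, 10, 12} → MIN(price * seats)=0
  Nairobi: ids {5, 8} → MIN(price * seats)=11466
  Reno: ids {3, 4, 6} → MIN(price * seats)=10175

Austin | 1002 ; Lima | 0 ; Nairobi | 11466 ; Reno | 10175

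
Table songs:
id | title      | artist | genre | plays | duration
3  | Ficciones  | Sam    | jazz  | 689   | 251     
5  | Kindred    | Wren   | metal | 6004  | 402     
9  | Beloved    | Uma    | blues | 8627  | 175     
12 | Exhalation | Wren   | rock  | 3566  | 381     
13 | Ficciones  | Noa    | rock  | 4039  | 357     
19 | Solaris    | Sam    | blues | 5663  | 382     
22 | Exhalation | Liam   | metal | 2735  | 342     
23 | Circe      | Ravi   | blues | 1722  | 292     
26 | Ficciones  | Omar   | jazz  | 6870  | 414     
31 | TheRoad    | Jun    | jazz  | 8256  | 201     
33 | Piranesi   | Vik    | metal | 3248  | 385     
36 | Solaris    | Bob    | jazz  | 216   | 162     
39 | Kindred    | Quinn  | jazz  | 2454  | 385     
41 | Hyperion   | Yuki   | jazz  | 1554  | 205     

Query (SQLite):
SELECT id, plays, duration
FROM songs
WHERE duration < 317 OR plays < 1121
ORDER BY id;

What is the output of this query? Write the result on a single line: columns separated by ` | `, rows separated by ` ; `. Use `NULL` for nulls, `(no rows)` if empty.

duration < 317: ids {3, 9, 23, 31, 36, 41}
plays < 1121: ids {3, 36}
Combine with OR.

3 | 689 | 251 ; 9 | 8627 | 175 ; 23 | 1722 | 292 ; 31 | 8256 | 201 ; 36 | 216 | 162 ; 41 | 1554 | 205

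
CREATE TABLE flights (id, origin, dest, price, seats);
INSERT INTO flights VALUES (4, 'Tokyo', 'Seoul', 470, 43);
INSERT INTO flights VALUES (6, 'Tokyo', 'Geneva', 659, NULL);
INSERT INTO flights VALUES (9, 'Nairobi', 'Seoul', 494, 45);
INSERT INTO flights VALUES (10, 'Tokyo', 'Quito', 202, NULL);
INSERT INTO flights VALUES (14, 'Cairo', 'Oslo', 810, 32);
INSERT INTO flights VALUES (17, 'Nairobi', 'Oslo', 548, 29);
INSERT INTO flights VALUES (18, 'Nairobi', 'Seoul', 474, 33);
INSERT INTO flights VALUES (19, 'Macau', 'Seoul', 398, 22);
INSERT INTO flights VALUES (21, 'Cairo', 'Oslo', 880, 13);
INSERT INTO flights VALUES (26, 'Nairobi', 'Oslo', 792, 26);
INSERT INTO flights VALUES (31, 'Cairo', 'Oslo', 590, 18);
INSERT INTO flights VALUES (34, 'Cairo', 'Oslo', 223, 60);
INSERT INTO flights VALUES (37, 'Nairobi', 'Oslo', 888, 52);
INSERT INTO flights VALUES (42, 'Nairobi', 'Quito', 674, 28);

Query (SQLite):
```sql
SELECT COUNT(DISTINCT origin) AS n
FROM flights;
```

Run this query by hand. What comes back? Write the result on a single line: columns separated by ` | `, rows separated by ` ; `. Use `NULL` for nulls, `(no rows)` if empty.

4

Count distinct non-NULL origin values.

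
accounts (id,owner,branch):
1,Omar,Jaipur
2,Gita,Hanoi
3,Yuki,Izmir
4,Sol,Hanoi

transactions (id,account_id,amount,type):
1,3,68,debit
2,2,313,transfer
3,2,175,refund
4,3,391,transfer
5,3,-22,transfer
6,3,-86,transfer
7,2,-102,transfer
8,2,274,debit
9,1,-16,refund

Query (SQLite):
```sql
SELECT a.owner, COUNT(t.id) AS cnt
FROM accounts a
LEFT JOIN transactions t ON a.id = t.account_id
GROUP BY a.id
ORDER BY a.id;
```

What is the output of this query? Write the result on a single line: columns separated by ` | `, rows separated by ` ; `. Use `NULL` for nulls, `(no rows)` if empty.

LEFT JOIN keeps every accounts row; unmatched ones get NULL for transactions columns.
Group by accounts.id and compute COUNT(t.id). COUNT(col) of an all-NULL group is 0.
  1: ids {9} → COUNT(t.id)=1
  2: ids {2, 3, 7, 8} → COUNT(t.id)=4
  3: ids {1, 4, 5, 6} → COUNT(t.id)=4
  4: ids {—} → COUNT(t.id)=0

Omar | 1 ; Gita | 4 ; Yuki | 4 ; Sol | 0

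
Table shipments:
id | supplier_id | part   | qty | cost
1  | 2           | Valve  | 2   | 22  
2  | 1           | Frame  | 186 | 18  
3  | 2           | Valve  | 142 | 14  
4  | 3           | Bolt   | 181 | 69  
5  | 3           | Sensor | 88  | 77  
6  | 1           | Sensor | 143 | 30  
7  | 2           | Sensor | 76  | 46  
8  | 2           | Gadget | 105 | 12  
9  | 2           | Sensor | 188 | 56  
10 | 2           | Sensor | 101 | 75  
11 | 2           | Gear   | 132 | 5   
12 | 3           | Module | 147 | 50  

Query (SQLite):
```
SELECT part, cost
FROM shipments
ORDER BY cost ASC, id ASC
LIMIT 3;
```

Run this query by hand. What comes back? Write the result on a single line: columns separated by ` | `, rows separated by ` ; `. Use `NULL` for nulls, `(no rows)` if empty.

Gear | 5 ; Gadget | 12 ; Valve | 14

Sort by cost asc, tiebreak id asc: (5, id=11), (12, id=8), (14, id=3), (18, id=2), (22, id=1), (30, id=6) …. Take first 3.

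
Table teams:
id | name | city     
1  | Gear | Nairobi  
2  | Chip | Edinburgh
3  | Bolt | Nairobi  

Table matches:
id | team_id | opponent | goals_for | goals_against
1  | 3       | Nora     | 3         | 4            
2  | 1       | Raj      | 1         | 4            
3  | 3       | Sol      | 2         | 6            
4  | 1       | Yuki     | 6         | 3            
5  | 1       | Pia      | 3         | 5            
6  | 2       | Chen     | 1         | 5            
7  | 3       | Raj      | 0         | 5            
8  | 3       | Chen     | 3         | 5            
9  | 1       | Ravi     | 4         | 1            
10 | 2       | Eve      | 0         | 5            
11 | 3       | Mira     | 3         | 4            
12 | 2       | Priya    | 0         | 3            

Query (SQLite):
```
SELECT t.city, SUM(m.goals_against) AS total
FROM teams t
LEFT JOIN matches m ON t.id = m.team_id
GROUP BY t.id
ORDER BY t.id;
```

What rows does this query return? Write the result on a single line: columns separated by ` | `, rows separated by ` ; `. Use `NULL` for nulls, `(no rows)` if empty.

Nairobi | 13 ; Edinburgh | 13 ; Nairobi | 24

LEFT JOIN keeps every teams row; unmatched ones get NULL for matches columns.
Group by teams.id and compute SUM(m.goals_against). SUM over an all-NULL group is NULL.
  1: ids {2, 4, 5, 9} → SUM(m.goals_against)=13
  2: ids {6, 10, 12} → SUM(m.goals_against)=13
  3: ids {1, 3, 7, 8, 11} → SUM(m.goals_against)=24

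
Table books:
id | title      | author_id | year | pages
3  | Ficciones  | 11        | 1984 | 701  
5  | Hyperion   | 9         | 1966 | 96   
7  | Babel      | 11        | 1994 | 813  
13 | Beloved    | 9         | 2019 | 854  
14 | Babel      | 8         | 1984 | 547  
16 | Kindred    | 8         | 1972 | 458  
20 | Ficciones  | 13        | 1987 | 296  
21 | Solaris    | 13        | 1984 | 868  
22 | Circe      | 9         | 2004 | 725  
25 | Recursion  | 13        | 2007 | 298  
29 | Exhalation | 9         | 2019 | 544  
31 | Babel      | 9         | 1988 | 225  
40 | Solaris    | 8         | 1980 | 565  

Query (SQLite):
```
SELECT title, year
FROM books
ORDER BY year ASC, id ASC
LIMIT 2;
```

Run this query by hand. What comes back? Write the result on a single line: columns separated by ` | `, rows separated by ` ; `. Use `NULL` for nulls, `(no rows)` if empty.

Sort by year asc, tiebreak id asc: (1966, id=5), (1972, id=16), (1980, id=40), (1984, id=3), (1984, id=14) …. Take first 2.

Hyperion | 1966 ; Kindred | 1972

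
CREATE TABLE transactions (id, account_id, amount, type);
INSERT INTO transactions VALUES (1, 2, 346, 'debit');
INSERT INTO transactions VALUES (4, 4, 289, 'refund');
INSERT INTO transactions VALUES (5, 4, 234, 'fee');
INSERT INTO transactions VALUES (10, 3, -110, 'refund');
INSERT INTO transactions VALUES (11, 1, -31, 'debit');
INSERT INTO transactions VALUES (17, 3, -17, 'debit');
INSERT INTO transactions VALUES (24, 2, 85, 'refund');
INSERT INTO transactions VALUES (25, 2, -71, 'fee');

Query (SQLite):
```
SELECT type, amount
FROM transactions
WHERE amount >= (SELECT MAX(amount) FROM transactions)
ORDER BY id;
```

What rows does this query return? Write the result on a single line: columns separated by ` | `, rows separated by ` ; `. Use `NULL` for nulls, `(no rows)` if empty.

debit | 346

Scalar subquery: MAX(amount) over all transactions rows = 346.
Keep rows where amount >= that value.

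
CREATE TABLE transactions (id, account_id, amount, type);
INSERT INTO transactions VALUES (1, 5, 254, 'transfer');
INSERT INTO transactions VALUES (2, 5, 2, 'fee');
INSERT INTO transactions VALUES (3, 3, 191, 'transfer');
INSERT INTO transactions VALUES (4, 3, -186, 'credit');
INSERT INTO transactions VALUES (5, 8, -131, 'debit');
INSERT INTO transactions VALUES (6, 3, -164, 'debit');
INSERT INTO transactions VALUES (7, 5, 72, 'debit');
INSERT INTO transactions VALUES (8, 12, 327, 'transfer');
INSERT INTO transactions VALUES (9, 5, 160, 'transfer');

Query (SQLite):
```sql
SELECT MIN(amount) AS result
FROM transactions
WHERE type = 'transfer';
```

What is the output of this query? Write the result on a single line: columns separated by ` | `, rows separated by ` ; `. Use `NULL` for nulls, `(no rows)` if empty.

Rows where type='transfer' → amount values: [254, 191, 327, 160].
MIN of non-NULL values = 160.

160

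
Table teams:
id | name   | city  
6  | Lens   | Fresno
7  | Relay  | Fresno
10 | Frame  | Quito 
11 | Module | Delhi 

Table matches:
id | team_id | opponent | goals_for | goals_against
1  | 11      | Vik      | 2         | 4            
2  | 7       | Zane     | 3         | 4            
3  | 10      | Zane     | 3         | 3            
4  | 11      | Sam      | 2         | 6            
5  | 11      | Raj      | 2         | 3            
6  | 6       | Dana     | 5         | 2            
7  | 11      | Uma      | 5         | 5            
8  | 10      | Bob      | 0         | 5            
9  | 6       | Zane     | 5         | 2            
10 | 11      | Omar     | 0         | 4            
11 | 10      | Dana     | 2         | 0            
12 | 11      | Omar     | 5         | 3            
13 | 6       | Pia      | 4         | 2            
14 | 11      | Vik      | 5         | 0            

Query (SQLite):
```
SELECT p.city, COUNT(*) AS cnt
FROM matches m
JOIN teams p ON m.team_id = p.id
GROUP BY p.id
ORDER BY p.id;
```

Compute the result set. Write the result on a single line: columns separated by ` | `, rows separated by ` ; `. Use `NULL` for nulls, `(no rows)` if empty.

Join each matches row to its teams via team_id.
Group joined rows by teams.id; compute COUNT(*) per group.
  6: ids {6, 9, 13} → COUNT(*)=3
  7: ids {2} → COUNT(*)=1
  10: ids {3, 8, 11} → COUNT(*)=3
  11: ids {1, 4, 5, 7, 10, 12, 14} → COUNT(*)=7

Fresno | 3 ; Fresno | 1 ; Quito | 3 ; Delhi | 7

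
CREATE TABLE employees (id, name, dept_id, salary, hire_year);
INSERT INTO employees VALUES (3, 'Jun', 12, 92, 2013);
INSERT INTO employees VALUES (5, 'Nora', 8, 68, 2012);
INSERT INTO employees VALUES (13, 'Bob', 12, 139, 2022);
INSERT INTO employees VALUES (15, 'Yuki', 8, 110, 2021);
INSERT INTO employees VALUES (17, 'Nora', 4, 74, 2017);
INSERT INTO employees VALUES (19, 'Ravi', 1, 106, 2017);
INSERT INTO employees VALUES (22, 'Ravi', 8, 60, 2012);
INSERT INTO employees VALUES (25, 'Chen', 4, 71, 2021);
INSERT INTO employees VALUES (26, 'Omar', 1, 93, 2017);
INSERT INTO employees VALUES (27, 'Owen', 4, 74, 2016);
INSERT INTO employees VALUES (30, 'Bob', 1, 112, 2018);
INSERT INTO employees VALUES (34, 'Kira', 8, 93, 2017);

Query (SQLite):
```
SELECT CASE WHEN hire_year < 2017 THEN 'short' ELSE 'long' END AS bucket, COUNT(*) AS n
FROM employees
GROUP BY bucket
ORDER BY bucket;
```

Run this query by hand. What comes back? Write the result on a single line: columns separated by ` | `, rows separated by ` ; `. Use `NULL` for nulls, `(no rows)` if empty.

long | 8 ; short | 4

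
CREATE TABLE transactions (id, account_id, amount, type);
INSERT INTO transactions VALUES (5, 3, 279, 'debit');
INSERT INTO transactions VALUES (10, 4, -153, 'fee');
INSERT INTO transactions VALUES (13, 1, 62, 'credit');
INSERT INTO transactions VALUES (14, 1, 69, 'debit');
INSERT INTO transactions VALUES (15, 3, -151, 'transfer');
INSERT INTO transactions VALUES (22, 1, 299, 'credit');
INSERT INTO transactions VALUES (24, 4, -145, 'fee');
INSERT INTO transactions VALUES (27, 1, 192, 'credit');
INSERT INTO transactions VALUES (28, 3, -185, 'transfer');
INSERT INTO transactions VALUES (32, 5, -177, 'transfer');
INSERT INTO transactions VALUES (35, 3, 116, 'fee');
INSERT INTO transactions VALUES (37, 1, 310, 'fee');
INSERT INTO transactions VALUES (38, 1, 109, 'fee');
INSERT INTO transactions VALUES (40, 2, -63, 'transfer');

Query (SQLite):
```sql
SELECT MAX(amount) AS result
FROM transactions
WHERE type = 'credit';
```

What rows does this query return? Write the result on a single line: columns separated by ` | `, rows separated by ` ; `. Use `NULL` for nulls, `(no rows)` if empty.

Rows where type='credit' → amount values: [62, 299, 192].
MAX of non-NULL values = 299.

299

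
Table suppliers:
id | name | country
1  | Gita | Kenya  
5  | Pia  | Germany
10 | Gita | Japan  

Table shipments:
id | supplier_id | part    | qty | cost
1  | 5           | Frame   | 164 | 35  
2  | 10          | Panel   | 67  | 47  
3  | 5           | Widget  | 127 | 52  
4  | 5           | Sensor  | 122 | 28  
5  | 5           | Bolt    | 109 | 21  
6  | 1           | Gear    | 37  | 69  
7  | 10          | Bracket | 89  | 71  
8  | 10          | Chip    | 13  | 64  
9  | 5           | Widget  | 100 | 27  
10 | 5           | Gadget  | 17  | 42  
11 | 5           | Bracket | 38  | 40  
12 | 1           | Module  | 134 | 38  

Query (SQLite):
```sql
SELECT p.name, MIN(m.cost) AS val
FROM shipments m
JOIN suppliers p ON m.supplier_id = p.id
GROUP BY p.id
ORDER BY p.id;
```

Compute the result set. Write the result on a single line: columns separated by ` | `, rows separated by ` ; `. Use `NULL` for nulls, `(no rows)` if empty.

Gita | 38 ; Pia | 21 ; Gita | 47

Join each shipments row to its suppliers via supplier_id.
Group joined rows by suppliers.id; compute MIN(m.cost) per group.
  1: ids {6, 12} → MIN(m.cost)=38
  5: ids {1, 3, 4, 5, 9, 10, 11} → MIN(m.cost)=21
  10: ids {2, 7, 8} → MIN(m.cost)=47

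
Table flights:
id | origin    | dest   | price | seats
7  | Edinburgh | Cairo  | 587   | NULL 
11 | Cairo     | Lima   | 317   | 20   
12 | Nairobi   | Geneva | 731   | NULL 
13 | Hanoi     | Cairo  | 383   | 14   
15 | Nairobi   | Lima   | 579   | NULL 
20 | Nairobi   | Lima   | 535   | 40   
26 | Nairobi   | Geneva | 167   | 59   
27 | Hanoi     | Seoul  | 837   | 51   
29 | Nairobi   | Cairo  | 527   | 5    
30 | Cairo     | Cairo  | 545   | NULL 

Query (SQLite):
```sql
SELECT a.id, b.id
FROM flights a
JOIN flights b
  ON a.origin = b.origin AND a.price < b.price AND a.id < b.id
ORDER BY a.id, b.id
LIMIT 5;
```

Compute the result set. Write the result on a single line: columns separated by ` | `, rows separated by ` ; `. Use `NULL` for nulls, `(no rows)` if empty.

Pairs (a,b) with same origin, a.price < b.price, a.id < b.id.
origin groups: Cairo:{11,30} Edinburgh:{7} Hanoi:{13,27} Nairobi:{12,15,20,26,29}
Ordered by (a.id, b.id); first 5.

11 | 30 ; 13 | 27 ; 26 | 29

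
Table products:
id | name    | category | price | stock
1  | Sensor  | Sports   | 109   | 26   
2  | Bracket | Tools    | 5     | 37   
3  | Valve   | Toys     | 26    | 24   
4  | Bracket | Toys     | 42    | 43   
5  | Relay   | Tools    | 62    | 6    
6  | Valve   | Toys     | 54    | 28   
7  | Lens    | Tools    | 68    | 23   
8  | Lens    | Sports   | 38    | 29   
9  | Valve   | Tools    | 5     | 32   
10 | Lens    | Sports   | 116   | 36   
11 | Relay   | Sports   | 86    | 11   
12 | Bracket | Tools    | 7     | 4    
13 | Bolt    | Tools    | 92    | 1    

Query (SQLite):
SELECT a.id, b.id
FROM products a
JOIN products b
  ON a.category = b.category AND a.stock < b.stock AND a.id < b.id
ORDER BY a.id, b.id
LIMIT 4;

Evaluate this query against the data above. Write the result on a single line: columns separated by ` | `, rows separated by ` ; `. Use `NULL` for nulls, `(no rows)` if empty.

1 | 8 ; 1 | 10 ; 3 | 4 ; 3 | 6

Pairs (a,b) with same category, a.stock < b.stock, a.id < b.id.
category groups: Sports:{1,8,10,11} Tools:{2,5,7,9,12,13} Toys:{3,4,6}
Ordered by (a.id, b.id); first 4.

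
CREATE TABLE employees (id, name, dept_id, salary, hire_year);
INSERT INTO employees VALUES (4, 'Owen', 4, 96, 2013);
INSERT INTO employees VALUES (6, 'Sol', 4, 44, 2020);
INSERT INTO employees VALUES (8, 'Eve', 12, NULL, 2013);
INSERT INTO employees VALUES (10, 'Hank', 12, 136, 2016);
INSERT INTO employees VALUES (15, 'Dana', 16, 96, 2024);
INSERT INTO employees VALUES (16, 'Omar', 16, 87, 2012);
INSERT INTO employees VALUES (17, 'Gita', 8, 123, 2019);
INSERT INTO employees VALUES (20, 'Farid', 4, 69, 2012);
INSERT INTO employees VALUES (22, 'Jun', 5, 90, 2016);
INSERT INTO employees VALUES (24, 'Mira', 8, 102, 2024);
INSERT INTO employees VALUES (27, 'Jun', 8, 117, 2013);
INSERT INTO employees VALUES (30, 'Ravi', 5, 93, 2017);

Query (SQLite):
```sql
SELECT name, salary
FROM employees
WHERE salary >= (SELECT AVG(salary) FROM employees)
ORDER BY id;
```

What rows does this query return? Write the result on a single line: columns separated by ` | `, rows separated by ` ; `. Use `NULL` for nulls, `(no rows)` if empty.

Scalar subquery: AVG(salary) over all employees rows = 95.727273 (≈; comparison uses full precision).
Keep rows where salary >= that value.

Owen | 96 ; Hank | 136 ; Dana | 96 ; Gita | 123 ; Mira | 102 ; Jun | 117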